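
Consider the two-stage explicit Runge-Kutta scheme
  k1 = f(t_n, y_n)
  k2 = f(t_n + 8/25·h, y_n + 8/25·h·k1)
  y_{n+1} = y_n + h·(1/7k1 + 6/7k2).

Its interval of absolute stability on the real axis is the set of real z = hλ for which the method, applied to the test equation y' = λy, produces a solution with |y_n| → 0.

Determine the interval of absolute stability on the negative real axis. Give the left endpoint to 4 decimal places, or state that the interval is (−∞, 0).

On y'=λy, z=hλ:
  k1=λy_n ⇒ h·k1=z·y_n;  k2=λ(1+8/25z)y_n ⇒ h·k2=z(1+8/25z)y_n
  y_{n+1}/y_n = 1 + 1/7z + 6/7z(1+8/25z) = 1 + z + 48/175z²
  so R(z) = 1 + z + 48/175z².

Solve |R(x)|<1 on ℝ⁻.
x=-0.37: |R|=0.6675
R=1: x+48/175x²=0 ⇒ x=−175/48=-3.6458; min R=1−1/(4·48/175)=0.0885>−1
Confirm numerically:
  x=-3.337: |R|=0.71733 <1
  x=-3.159: |R|=0.57817 <1
  x=-1.980: |R|=0.09531 <1
  x=-1.603: |R|=0.10181 <1
  x=-4.193: |R|=1.62929 >1
  x=-3.913: |R|=1.28674 >1
  x=-3.684: |R|=1.03857 >1
Interval (-3.6458, 0).

(-3.6458, 0).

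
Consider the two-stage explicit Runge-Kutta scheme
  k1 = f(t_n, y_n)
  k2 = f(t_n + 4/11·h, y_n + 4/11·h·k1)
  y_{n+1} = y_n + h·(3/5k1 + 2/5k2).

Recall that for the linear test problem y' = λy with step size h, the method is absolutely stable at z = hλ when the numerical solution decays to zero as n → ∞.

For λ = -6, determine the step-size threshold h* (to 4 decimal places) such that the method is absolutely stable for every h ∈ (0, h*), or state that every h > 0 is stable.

On y'=λy, z=hλ:
  k1=λy_n ⇒ h·k1=z·y_n;  k2=λ(1+4/11z)y_n ⇒ h·k2=z(1+4/11z)y_n
  y_{n+1}/y_n = 1 + 3/5z + 2/5z(1+4/11z) = 1 + z + 8/55z²
  Hence R(z) = 1 + z + 8/55z².

Boundary: |R(x)|=1, x<0.
x=-0.91: |R|=0.2105
R=1: x+8/55x²=0 ⇒ x=−55/8=-6.8750; min R=1−1/(4·8/55)=-0.7188>−1
Confirm numerically:
  x=-6.049: |R|=0.27324 <1
  x=-5.375: |R|=0.17273 <1
  x=-5.370: |R|=0.17554 <1
  x=-5.054: |R|=0.33867 <1
  x=-7.321: |R|=1.47493 >1
  x=-7.292: |R|=1.44229 >1
  x=-7.196: |R|=1.33599 >1
Stable set (-6.8750, 0).

(-6.8750,0); λ=-6 ⇒ h* = (55/8)/6 = 1.1458.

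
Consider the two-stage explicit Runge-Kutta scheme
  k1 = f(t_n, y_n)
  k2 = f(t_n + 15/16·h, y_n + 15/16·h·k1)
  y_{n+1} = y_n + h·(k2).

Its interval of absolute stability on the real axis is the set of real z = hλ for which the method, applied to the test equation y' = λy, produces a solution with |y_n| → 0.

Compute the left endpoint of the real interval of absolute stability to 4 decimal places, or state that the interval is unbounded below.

left endpoint -1.0667.

On y'=λy, z=hλ:
  k1=λy_n ⇒ h·k1=z·y_n;  k2=λ(1+15/16z)y_n ⇒ h·k2=z(1+15/16z)y_n
  y_{n+1}/y_n = 1 + z(1+15/16z) = 1 + z + 15/16z²
  Hence R(z) = 1 + z + 15/16z².

Boundary: |R(x)|=1, x<0.
x=-1.11: |R|=1.0451
R=1: x+15/16x²=0 ⇒ x=−16/15=-1.0667; min R=1−1/(4·15/16)=0.7333>−1
Confirm numerically:
  x=-1.041: |R|=0.97495 <1
  x=-0.565: |R|=0.73427 <1
  x=-0.486: |R|=0.73543 <1
  x=-0.478: |R|=0.73620 <1
  x=-1.366: |R|=1.38333 >1
  x=-1.319: |R|=1.31203 >1
  x=-1.254: |R|=1.22023 >1
Interval (-1.0667, 0).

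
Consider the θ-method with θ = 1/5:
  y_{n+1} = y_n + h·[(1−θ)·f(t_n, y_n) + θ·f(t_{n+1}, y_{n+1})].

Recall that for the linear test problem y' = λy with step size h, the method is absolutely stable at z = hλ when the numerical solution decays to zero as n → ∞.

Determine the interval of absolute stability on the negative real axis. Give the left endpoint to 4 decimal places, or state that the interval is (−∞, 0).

On y'=λy, z=hλ:
  y_{n+1} = y_n + z·[4/5·y_n + 1/5·y_{n+1}] ⇒ (1 − 1/5z)y_{n+1} = (1 + 4/5z)y_n
  so R(z) = (1 + 4/5z)/(1 − 1/5z).

Need |R(x)|<1, x<0.
x=-1.52: |R|=0.1656
R=−1: 1+4/5x = −1+1/5x ⇒ -3/5x=2 ⇒ x=2/(-3/5)=-3.3333
Confirm numerically:
  x=-2.799: |R|=0.79446 <1
  x=-2.639: |R|=0.72732 <1
  x=-1.845: |R|=0.34770 <1
  x=-1.469: |R|=0.13542 <1
  x=-3.874: |R|=1.18278 >1
  x=-3.848: |R|=1.17450 >1
  x=-3.448: |R|=1.04072 >1
So |R|<1 on (-3.3333, 0).

z∈(-3.3333,0).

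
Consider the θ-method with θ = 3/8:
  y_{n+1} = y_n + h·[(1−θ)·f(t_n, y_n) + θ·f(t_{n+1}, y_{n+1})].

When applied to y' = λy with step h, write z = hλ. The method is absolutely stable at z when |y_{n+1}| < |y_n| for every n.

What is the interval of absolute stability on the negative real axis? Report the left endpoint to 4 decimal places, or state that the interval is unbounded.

(-8.0000, 0).

On y'=λy, z=hλ:
  y_{n+1} = y_n + z·[5/8·y_n + 3/8·y_{n+1}] ⇒ (1 − 3/8z)y_{n+1} = (1 + 5/8z)y_n
  so R(z) = (1 + 5/8z)/(1 − 3/8z).

Boundary: |R(x)|=1, x<0.
x=-1.34: |R|=0.1082
R=−1: 1+5/8x = −1+3/8x ⇒ -1/4x=2 ⇒ x=2/(-1/4)=-8.0000
Confirm numerically:
  x=-5.962: |R|=0.84254 <1
  x=-5.855: |R|=0.83219 <1
  x=-4.625: |R|=0.69143 <1
  x=-8.183: |R|=1.01124 >1
  x=-8.179: |R|=1.01100 >1
Stable set (-8.0000, 0).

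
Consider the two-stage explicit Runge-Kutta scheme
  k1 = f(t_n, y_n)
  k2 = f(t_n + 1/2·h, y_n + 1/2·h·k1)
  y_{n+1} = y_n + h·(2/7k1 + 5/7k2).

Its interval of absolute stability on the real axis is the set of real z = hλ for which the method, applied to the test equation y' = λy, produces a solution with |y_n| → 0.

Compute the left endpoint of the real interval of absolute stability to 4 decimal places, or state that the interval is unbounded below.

z* = -2.8000.

Test eqn y'=λy, z=hλ:
  k1=λy_n ⇒ h·k1=z·y_n;  k2=λ(1+1/2z)y_n ⇒ h·k2=z(1+1/2z)y_n
  y_{n+1}/y_n = 1 + 2/7z + 5/7z(1+1/2z) = 1 + z + 5/14z²
  so R(z) = 1 + z + 5/14z².

Boundary: |R(x)|=1, x<0.
x=-1.7: |R|=0.3321
R=1: x+5/14x²=0 ⇒ x=−14/5=-2.8000; min R=1−1/(4·5/14)=0.3000>−1
Confirm numerically:
  x=-2.761: |R|=0.96154 <1
  x=-2.470: |R|=0.70889 <1
  x=-1.986: |R|=0.42264 <1
  x=-1.901: |R|=0.38964 <1
  x=-3.392: |R|=1.71717 >1
  x=-2.872: |R|=1.07385 >1
  x=-2.862: |R|=1.06337 >1
So |R|<1 on (-2.8000, 0).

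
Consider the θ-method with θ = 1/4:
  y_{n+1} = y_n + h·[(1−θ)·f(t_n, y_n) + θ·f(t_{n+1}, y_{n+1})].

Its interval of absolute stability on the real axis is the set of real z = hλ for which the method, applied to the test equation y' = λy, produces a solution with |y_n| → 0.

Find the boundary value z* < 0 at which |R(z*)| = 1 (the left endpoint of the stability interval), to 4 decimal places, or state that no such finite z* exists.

z* = -4.0000.

Set f=λy, z=hλ:
  y_{n+1} = y_n + z·[3/4·y_n + 1/4·y_{n+1}] ⇒ (1 − 1/4z)y_{n+1} = (1 + 3/4z)y_n
  so R(z) = (1 + 3/4z)/(1 − 1/4z).

Need |R(x)|<1, x<0.
x=-0.33: |R|=0.6952
R=−1: 1+3/4x = −1+1/4x ⇒ -1/2x=2 ⇒ x=2/(-1/2)=-4.0000
Confirm numerically:
  x=-3.647: |R|=0.90768 <1
  x=-2.631: |R|=0.58709 <1
  x=-1.831: |R|=0.25605 <1
  x=-4.344: |R|=1.08245 >1
  x=-4.294: |R|=1.07089 >1
  x=-4.066: |R|=1.01636 >1
Interval (-4.0000, 0).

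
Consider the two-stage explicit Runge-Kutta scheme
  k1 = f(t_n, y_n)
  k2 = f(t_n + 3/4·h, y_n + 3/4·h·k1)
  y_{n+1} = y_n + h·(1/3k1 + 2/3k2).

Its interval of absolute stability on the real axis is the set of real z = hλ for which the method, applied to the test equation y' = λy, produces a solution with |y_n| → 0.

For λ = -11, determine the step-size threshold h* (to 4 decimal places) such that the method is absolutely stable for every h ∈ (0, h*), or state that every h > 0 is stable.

(-2.0000,0); λ=-11 ⇒ h* = (2)/11 = 0.1818.

Test eqn y'=λy, z=hλ:
  k1=λy_n ⇒ h·k1=z·y_n;  k2=λ(1+3/4z)y_n ⇒ h·k2=z(1+3/4z)y_n
  y_{n+1}/y_n = 1 + 1/3z + 2/3z(1+3/4z) = 1 + z + 1/2z²
  Hence R(z) = 1 + z + 1/2z².

Need |R(x)|<1, x<0.
x=-0.88: |R|=0.5072
R=1: x+1/2x²=0 ⇒ x=−2=-2.0000; min R=1−1/(4·1/2)=0.5000>−1
Confirm numerically:
  x=-1.627: |R|=0.69656 <1
  x=-1.070: |R|=0.50245 <1
  x=-0.833: |R|=0.51394 <1
  x=-2.209: |R|=1.23084 >1
  x=-2.115: |R|=1.12161 >1
Interval (-2.0000, 0).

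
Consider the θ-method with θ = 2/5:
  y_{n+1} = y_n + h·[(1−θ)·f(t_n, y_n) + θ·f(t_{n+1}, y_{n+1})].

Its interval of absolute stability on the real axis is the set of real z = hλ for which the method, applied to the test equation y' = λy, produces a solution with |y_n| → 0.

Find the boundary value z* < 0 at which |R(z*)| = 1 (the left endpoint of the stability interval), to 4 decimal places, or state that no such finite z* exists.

z* = -10.0000.

With y'=λy (z=hλ):
  y_{n+1} = y_n + z·[3/5·y_n + 2/5·y_{n+1}] ⇒ (1 − 2/5z)y_{n+1} = (1 + 3/5z)y_n
  R(z) = (1 + 3/5z)/(1 − 2/5z).

Find x<0 with |R(x)|<1.
x=-1.11: |R|=0.2313
R=−1: 1+3/5x = −1+2/5x ⇒ -1/5x=2 ⇒ x=2/(-1/5)=-10.0000
Confirm numerically:
  x=-9.759: |R|=0.99017 <1
  x=-5.674: |R|=0.73538 <1
  x=-5.605: |R|=0.72887 <1
  x=-10.587: |R|=1.02243 >1
  x=-10.377: |R|=1.01464 >1
  x=-10.271: |R|=1.01061 >1
Stable set (-10.0000, 0).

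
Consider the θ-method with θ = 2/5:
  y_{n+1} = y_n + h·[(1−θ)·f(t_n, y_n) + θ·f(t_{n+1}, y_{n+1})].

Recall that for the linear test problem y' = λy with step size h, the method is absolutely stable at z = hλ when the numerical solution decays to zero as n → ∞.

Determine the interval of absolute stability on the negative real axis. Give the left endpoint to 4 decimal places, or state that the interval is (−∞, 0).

z∈(-10.0000,0).

On y'=λy, z=hλ:
  y_{n+1} = y_n + z·[3/5·y_n + 2/5·y_{n+1}] ⇒ (1 − 2/5z)y_{n+1} = (1 + 3/5z)y_n
  so R(z) = (1 + 3/5z)/(1 − 2/5z).

Boundary: |R(x)|=1, x<0.
x=-0.58: |R|=0.5292
R=−1: 1+3/5x = −1+2/5x ⇒ -1/5x=2 ⇒ x=2/(-1/5)=-10.0000
Confirm numerically:
  x=-6.483: |R|=0.80424 <1
  x=-6.268: |R|=0.78718 <1
  x=-6.135: |R|=0.77620 <1
  x=-10.537: |R|=1.02060 >1
  x=-10.523: |R|=1.02008 >1
  x=-10.521: |R|=1.02001 >1
Stable set (-10.0000, 0).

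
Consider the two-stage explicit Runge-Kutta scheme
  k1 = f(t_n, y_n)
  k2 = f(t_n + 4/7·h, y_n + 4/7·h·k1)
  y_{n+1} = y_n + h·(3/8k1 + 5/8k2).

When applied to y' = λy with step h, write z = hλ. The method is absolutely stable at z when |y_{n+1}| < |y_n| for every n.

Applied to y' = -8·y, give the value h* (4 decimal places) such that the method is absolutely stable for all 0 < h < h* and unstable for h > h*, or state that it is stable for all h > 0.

(-2.8000,0); λ=-8 ⇒ h* = (14/5)/8 = 0.3500.

Test eqn y'=λy, z=hλ:
  k1=λy_n ⇒ h·k1=z·y_n;  k2=λ(1+4/7z)y_n ⇒ h·k2=z(1+4/7z)y_n
  y_{n+1}/y_n = 1 + 3/8z + 5/8z(1+4/7z) = 1 + z + 5/14z²
  R(z) = 1 + z + 5/14z².

Find x<0 with |R(x)|<1.
x=-0.33: |R|=0.7089
R=1: x+5/14x²=0 ⇒ x=−14/5=-2.8000; min R=1−1/(4·5/14)=0.3000>−1
Confirm numerically:
  x=-2.570: |R|=0.78889 <1
  x=-1.823: |R|=0.36390 <1
  x=-1.403: |R|=0.30000 <1
  x=-3.139: |R|=1.38004 >1
  x=-2.907: |R|=1.11109 >1
So |R|<1 on (-2.8000, 0).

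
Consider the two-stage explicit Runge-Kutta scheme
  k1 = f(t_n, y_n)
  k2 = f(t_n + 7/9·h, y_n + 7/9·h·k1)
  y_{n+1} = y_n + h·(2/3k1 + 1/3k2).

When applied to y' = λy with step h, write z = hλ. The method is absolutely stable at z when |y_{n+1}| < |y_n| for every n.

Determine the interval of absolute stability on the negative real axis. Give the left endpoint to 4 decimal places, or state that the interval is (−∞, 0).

Set f=λy, z=hλ:
  k1=λy_n ⇒ h·k1=z·y_n;  k2=λ(1+7/9z)y_n ⇒ h·k2=z(1+7/9z)y_n
  y_{n+1}/y_n = 1 + 2/3z + 1/3z(1+7/9z) = 1 + z + 7/27z²
  ⇒ R(z) = 1 + z + 7/27z².

Boundary: |R(x)|=1, x<0.
x=-1.51: |R|=0.0811
R=1: x+7/27x²=0 ⇒ x=−27/7=-3.8571; min R=1−1/(4·7/27)=0.0357>−1
Confirm numerically:
  x=-2.616: |R|=0.15823 <1
  x=-2.099: |R|=0.04324 <1
  x=-1.798: |R|=0.04013 <1
  x=-4.171: |R|=1.33940 >1
  x=-4.082: |R|=1.23797 >1
  x=-4.027: |R|=1.17734 >1
So |R|<1 on (-3.8571, 0).

z∈(-3.8571,0).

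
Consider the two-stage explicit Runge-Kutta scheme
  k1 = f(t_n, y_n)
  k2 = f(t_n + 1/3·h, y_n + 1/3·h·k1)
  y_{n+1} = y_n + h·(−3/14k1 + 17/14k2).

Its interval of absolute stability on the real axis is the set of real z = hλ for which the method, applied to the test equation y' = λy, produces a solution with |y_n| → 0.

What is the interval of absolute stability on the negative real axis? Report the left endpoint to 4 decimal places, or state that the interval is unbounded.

z∈(-2.4706,0).

Set f=λy, z=hλ:
  k1=λy_n ⇒ h·k1=z·y_n;  k2=λ(1+1/3z)y_n ⇒ h·k2=z(1+1/3z)y_n
  y_{n+1}/y_n = 1 − 3/14z + 17/14z(1+1/3z) = 1 + z + 17/42z²
  ⇒ R(z) = 1 + z + 17/42z².

Find x<0 with |R(x)|<1.
x=-0.39: |R|=0.6716
R=1: x+17/42x²=0 ⇒ x=−42/17=-2.4706; min R=1−1/(4·17/42)=0.3824>−1
Confirm numerically:
  x=-2.229: |R|=0.78204 <1
  x=-1.619: |R|=0.44195 <1
  x=-1.463: |R|=0.40334 <1
  x=-2.672: |R|=1.21783 >1
  x=-2.583: |R|=1.11753 >1
Interval (-2.4706, 0).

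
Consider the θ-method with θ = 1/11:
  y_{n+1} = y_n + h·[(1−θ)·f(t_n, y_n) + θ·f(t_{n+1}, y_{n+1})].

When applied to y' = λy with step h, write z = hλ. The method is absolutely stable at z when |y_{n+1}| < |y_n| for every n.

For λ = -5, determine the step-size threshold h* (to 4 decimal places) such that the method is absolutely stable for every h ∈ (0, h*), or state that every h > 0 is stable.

(-2.4444,0); λ=-5 ⇒ h* = (22/9)/5 = 0.4889.

With y'=λy (z=hλ):
  y_{n+1} = y_n + z·[10/11·y_n + 1/11·y_{n+1}] ⇒ (1 − 1/11z)y_{n+1} = (1 + 10/11z)y_n
  R(z) = (1 + 10/11z)/(1 − 1/11z).

Find x<0 with |R(x)|<1.
x=-0.36: |R|=0.6514
R=−1: 1+10/11x = −1+1/11x ⇒ -9/11x=2 ⇒ x=2/(-9/11)=-2.4444
Confirm numerically:
  x=-1.894: |R|=0.61579 <1
  x=-1.496: |R|=0.31690 <1
  x=-1.333: |R|=0.18892 <1
  x=-1.287: |R|=0.15219 <1
  x=-2.986: |R|=1.34849 >1
  x=-2.776: |R|=1.21661 >1
  x=-2.694: |R|=1.16401 >1
Stable set (-2.4444, 0).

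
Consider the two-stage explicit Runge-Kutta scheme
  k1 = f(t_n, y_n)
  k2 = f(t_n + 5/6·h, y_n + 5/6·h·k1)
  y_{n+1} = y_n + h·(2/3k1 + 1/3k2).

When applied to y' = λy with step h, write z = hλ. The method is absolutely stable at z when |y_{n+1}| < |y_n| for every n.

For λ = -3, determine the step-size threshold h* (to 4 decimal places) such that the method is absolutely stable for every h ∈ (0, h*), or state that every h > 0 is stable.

(-3.6000,0); λ=-3 ⇒ h* = (18/5)/3 = 1.2000.

Set f=λy, z=hλ:
  k1=λy_n ⇒ h·k1=z·y_n;  k2=λ(1+5/6z)y_n ⇒ h·k2=z(1+5/6z)y_n
  y_{n+1}/y_n = 1 + 2/3z + 1/3z(1+5/6z) = 1 + z + 5/18z²
  ⇒ R(z) = 1 + z + 5/18z².

Boundary: |R(x)|=1, x<0.
x=-1.45: |R|=0.1340
R=1: x+5/18x²=0 ⇒ x=−18/5=-3.6000; min R=1−1/(4·5/18)=0.1000>−1
Confirm numerically:
  x=-3.497: |R|=0.89995 <1
  x=-2.157: |R|=0.13540 <1
  x=-1.804: |R|=0.10000 <1
  x=-3.810: |R|=1.22225 >1
  x=-3.766: |R|=1.17365 >1
So |R|<1 on (-3.6000, 0).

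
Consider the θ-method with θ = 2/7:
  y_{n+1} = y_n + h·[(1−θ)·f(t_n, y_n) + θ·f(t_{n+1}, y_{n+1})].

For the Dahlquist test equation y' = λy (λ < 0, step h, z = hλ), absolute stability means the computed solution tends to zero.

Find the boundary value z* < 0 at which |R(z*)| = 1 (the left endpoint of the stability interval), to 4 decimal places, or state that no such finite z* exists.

With y'=λy (z=hλ):
  y_{n+1} = y_n + z·[5/7·y_n + 2/7·y_{n+1}] ⇒ (1 − 2/7z)y_{n+1} = (1 + 5/7z)y_n
  so R(z) = (1 + 5/7z)/(1 − 2/7z).

Find x<0 with |R(x)|<1.
x=-0.64: |R|=0.4589
R=−1: 1+5/7x = −1+2/7x ⇒ -3/7x=2 ⇒ x=2/(-3/7)=-4.6667
Confirm numerically:
  x=-4.576: |R|=0.98316 <1
  x=-4.501: |R|=0.96894 <1
  x=-2.026: |R|=0.28321 <1
  x=-5.255: |R|=1.10080 >1
  x=-5.249: |R|=1.09984 >1
  x=-4.925: |R|=1.04599 >1
So |R|<1 on (-4.6667, 0).

left endpoint -4.6667.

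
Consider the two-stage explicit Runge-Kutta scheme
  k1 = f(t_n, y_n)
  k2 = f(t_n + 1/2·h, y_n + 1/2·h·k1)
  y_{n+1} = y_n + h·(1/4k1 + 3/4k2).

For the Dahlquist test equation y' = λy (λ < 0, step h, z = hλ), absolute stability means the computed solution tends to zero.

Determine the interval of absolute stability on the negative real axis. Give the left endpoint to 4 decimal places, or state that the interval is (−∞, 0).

Test eqn y'=λy, z=hλ:
  k1=λy_n ⇒ h·k1=z·y_n;  k2=λ(1+1/2z)y_n ⇒ h·k2=z(1+1/2z)y_n
  y_{n+1}/y_n = 1 + 1/4z + 3/4z(1+1/2z) = 1 + z + 3/8z²
  R(z) = 1 + z + 3/8z².

Need |R(x)|<1, x<0.
x=-0.77: |R|=0.4523
R=1: x+3/8x²=0 ⇒ x=−8/3=-2.6667; min R=1−1/(4·3/8)=0.3333>−1
Confirm numerically:
  x=-2.377: |R|=0.74180 <1
  x=-2.050: |R|=0.52594 <1
  x=-1.946: |R|=0.47409 <1
  x=-3.131: |R|=1.54519 >1
  x=-2.841: |R|=1.18573 >1
Stable set (-2.6667, 0).

z∈(-2.6667,0).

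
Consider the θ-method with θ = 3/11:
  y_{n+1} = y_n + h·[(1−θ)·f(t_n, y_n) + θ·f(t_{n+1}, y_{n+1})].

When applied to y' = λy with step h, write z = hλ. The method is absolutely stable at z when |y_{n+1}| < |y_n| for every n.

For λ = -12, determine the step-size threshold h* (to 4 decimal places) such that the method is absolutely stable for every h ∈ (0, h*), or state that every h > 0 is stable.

(-4.4000,0); λ=-12 ⇒ h* = (22/5)/12 = 0.3667.

Set f=λy, z=hλ:
  y_{n+1} = y_n + z·[8/11·y_n + 3/11·y_{n+1}] ⇒ (1 − 3/11z)y_{n+1} = (1 + 8/11z)y_n
  Hence R(z) = (1 + 8/11z)/(1 − 3/11z).

Need |R(x)|<1, x<0.
x=-1.5: |R|=0.0645
R=−1: 1+8/11x = −1+3/11x ⇒ -5/11x=2 ⇒ x=2/(-5/11)=-4.4000
Confirm numerically:
  x=-2.976: |R|=0.64271 <1
  x=-2.662: |R|=0.54229 <1
  x=-2.422: |R|=0.45856 <1
  x=-1.818: |R|=0.21539 <1
  x=-4.602: |R|=1.04072 >1
  x=-4.431: |R|=1.00638 >1
Interval (-4.4000, 0).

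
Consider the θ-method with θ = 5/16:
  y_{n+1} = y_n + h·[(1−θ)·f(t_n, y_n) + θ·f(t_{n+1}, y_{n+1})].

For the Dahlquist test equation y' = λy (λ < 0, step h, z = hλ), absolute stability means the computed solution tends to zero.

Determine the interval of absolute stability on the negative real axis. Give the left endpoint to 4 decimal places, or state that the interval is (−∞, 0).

On y'=λy, z=hλ:
  y_{n+1} = y_n + z·[11/16·y_n + 5/16·y_{n+1}] ⇒ (1 − 5/16z)y_{n+1} = (1 + 11/16z)y_n
  R(z) = (1 + 11/16z)/(1 − 5/16z).

Find x<0 with |R(x)|<1.
x=-0.78: |R|=0.3729
R=−1: 1+11/16x = −1+5/16x ⇒ -3/8x=2 ⇒ x=2/(-3/8)=-5.3333
Confirm numerically:
  x=-3.708: |R|=0.71766 <1
  x=-2.900: |R|=0.52131 <1
  x=-2.741: |R|=0.47638 <1
  x=-5.829: |R|=1.06588 >1
  x=-5.626: |R|=1.03979 >1
Stable set (-5.3333, 0).

z∈(-5.3333,0).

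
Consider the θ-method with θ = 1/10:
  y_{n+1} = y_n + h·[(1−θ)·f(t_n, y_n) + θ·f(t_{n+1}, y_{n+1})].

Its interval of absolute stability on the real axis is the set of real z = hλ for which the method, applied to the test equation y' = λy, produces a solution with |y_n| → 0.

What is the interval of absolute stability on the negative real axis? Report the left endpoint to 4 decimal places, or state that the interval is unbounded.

On y'=λy, z=hλ:
  y_{n+1} = y_n + z·[9/10·y_n + 1/10·y_{n+1}] ⇒ (1 − 1/10z)y_{n+1} = (1 + 9/10z)y_n
  R(z) = (1 + 9/10z)/(1 − 1/10z).

Solve |R(x)|<1 on ℝ⁻.
x=-1.22: |R|=0.0873
R=−1: 1+9/10x = −1+1/10x ⇒ -4/5x=2 ⇒ x=2/(-4/5)=-2.5000
Confirm numerically:
  x=-1.796: |R|=0.52255 <1
  x=-1.707: |R|=0.45810 <1
  x=-1.093: |R|=0.01469 <1
  x=-2.632: |R|=1.08360 >1
  x=-2.526: |R|=1.01661 >1
Stable set (-2.5000, 0).

(-2.5000, 0).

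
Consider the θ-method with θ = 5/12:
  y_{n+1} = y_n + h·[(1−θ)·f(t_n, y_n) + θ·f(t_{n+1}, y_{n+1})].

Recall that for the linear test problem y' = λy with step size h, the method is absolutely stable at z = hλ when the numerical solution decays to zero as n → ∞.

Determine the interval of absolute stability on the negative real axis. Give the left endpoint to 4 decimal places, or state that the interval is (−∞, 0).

Set f=λy, z=hλ:
  y_{n+1} = y_n + z·[7/12·y_n + 5/12·y_{n+1}] ⇒ (1 − 5/12z)y_{n+1} = (1 + 7/12z)y_n
  R(z) = (1 + 7/12z)/(1 − 5/12z).

Boundary: |R(x)|=1, x<0.
x=-1.74: |R|=0.0087
R=−1: 1+7/12x = −1+5/12x ⇒ -1/6x=2 ⇒ x=2/(-1/6)=-12.0000
Confirm numerically:
  x=-9.018: |R|=0.89553 <1
  x=-7.055: |R|=0.79080 <1
  x=-6.516: |R|=0.75397 <1
  x=-5.185: |R|=0.64061 <1
  x=-12.214: |R|=1.00586 >1
  x=-12.181: |R|=1.00497 >1
Stable set (-12.0000, 0).

(-12.0000, 0).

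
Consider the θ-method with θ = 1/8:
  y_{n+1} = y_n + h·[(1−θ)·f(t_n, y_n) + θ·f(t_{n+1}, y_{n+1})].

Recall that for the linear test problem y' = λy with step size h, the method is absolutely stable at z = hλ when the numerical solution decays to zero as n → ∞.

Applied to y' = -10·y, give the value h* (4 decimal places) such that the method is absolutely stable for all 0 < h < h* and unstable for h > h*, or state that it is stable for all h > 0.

With y'=λy (z=hλ):
  y_{n+1} = y_n + z·[7/8·y_n + 1/8·y_{n+1}] ⇒ (1 − 1/8z)y_{n+1} = (1 + 7/8z)y_n
  ⇒ R(z) = (1 + 7/8z)/(1 − 1/8z).

Need |R(x)|<1, x<0.
x=-1.52: |R|=0.2773
R=−1: 1+7/8x = −1+1/8x ⇒ -3/4x=2 ⇒ x=2/(-3/4)=-2.6667
Confirm numerically:
  x=-2.580: |R|=0.95085 <1
  x=-2.043: |R|=0.62740 <1
  x=-1.973: |R|=0.58267 <1
  x=-1.137: |R|=0.00449 <1
  x=-3.227: |R|=1.29946 >1
  x=-2.823: |R|=1.08667 >1
Interval (-2.6667, 0).

(-2.6667,0); λ=-10 ⇒ h* = (8/3)/10 = 0.2667.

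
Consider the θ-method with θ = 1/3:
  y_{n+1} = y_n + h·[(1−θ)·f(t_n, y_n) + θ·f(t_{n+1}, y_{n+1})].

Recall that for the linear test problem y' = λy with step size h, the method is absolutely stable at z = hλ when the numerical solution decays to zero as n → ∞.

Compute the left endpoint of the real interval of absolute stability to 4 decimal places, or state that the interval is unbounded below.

With y'=λy (z=hλ):
  y_{n+1} = y_n + z·[2/3·y_n + 1/3·y_{n+1}] ⇒ (1 − 1/3z)y_{n+1} = (1 + 2/3z)y_n
  Hence R(z) = (1 + 2/3z)/(1 − 1/3z).

Find x<0 with |R(x)|<1.
x=-0.96: |R|=0.2727
R=−1: 1+2/3x = −1+1/3x ⇒ -1/3x=2 ⇒ x=2/(-1/3)=-6.0000
Confirm numerically:
  x=-5.116: |R|=0.89108 <1
  x=-4.772: |R|=0.84200 <1
  x=-3.056: |R|=0.51387 <1
  x=-6.406: |R|=1.04316 >1
  x=-6.051: |R|=1.00563 >1
So |R|<1 on (-6.0000, 0).

z* = -6.0000.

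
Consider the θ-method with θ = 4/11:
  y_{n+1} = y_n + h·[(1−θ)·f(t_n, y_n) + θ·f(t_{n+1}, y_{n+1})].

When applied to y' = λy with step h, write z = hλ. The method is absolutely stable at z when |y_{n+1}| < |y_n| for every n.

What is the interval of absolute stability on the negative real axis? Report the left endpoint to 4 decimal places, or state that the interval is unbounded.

z∈(-7.3333,0).

On y'=λy, z=hλ:
  y_{n+1} = y_n + z·[7/11·y_n + 4/11·y_{n+1}] ⇒ (1 − 4/11z)y_{n+1} = (1 + 7/11z)y_n
  Hence R(z) = (1 + 7/11z)/(1 − 4/11z).

Need |R(x)|<1, x<0.
x=-1.28: |R|=0.1266
R=−1: 1+7/11x = −1+4/11x ⇒ -3/11x=2 ⇒ x=2/(-3/11)=-7.3333
Confirm numerically:
  x=-5.848: |R|=0.87043 <1
  x=-5.425: |R|=0.82492 <1
  x=-4.971: |R|=0.77053 <1
  x=-3.076: |R|=0.45194 <1
  x=-7.454: |R|=1.00887 >1
  x=-7.438: |R|=1.00771 >1
  x=-7.368: |R|=1.00257 >1
So |R|<1 on (-7.3333, 0).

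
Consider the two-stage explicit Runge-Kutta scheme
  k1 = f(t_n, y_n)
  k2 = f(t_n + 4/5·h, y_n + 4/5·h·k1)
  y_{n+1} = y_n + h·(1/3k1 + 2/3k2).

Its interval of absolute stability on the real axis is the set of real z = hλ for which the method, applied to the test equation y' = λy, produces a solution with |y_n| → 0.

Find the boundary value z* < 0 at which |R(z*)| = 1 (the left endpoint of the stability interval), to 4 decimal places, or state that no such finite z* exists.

With y'=λy (z=hλ):
  k1=λy_n ⇒ h·k1=z·y_n;  k2=λ(1+4/5z)y_n ⇒ h·k2=z(1+4/5z)y_n
  y_{n+1}/y_n = 1 + 1/3z + 2/3z(1+4/5z) = 1 + z + 8/15z²
  Hence R(z) = 1 + z + 8/15z².

Need |R(x)|<1, x<0.
x=-1.27: |R|=0.5902
R=1: x+8/15x²=0 ⇒ x=−15/8=-1.8750; min R=1−1/(4·8/15)=0.5312>−1
Confirm numerically:
  x=-1.503: |R|=0.70180 <1
  x=-1.465: |R|=0.67965 <1
  x=-0.929: |R|=0.53129 <1
  x=-2.264: |R|=1.46970 >1
  x=-2.131: |R|=1.29095 >1
  x=-2.021: |R|=1.15737 >1
Stable set (-1.8750, 0).

z* = -1.8750.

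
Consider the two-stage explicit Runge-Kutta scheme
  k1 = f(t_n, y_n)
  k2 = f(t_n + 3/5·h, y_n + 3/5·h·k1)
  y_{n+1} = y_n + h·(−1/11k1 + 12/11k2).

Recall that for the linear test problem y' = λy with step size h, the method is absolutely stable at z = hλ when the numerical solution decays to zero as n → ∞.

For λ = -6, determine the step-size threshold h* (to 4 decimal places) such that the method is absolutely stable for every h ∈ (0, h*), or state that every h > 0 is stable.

(-1.5278,0); λ=-6 ⇒ h* = (55/36)/6 = 0.2546.

With y'=λy (z=hλ):
  k1=λy_n ⇒ h·k1=z·y_n;  k2=λ(1+3/5z)y_n ⇒ h·k2=z(1+3/5z)y_n
  y_{n+1}/y_n = 1 − 1/11z + 12/11z(1+3/5z) = 1 + z + 36/55z²
  so R(z) = 1 + z + 36/55z².

Boundary: |R(x)|=1, x<0.
x=-1.29: |R|=0.7992
R=1: x+36/55x²=0 ⇒ x=−55/36=-1.5278; min R=1−1/(4·36/55)=0.6181>−1
Confirm numerically:
  x=-1.501: |R|=0.97369 <1
  x=-1.409: |R|=0.89046 <1
  x=-1.265: |R|=0.78242 <1
  x=-1.064: |R|=0.67701 <1
  x=-1.870: |R|=1.41888 >1
  x=-1.784: |R|=1.29919 >1
  x=-1.644: |R|=1.12506 >1
Interval (-1.5278, 0).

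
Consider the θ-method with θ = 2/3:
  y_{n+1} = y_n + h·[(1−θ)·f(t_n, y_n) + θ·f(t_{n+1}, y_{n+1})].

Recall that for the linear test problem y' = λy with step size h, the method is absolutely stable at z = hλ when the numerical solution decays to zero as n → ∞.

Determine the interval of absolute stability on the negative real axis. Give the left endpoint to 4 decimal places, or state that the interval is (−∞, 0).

On y'=λy, z=hλ:
  y_{n+1} = y_n + z·[1/3·y_n + 2/3·y_{n+1}] ⇒ (1 − 2/3z)y_{n+1} = (1 + 1/3z)y_n
  ⇒ R(z) = (1 + 1/3z)/(1 − 2/3z).

Boundary: |R(x)|=1, x<0.
x=-0.54: |R|=0.6029
x=-2: |R|=0.1429
x=-10: |R|=0.3043
x=-100: |R|=0.4778
θ=2/3≥1/2 ⇒ |1+1/3x|<|1−2/3x| ∀x<0 ⇒ unbounded interval.

(−∞, 0) — no finite endpoint.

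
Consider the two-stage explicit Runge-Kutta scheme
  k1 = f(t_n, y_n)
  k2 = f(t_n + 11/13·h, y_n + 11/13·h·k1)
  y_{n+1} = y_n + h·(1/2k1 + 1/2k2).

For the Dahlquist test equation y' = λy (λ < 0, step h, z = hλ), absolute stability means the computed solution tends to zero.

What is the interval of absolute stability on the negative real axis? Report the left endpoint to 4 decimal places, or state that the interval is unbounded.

Set f=λy, z=hλ:
  k1=λy_n ⇒ h·k1=z·y_n;  k2=λ(1+11/13z)y_n ⇒ h·k2=z(1+11/13z)y_n
  y_{n+1}/y_n = 1 + 1/2z + 1/2z(1+11/13z) = 1 + z + 11/26z²
  Hence R(z) = 1 + z + 11/26z².

Find x<0 with |R(x)|<1.
x=-0.76: |R|=0.4844
R=1: x+11/26x²=0 ⇒ x=−26/11=-2.3636; min R=1−1/(4·11/26)=0.4091>−1
Confirm numerically:
  x=-2.203: |R|=0.85028 <1
  x=-1.731: |R|=0.53669 <1
  x=-1.724: |R|=0.53346 <1
  x=-1.644: |R|=0.49947 <1
  x=-2.690: |R|=1.37143 >1
  x=-2.492: |R|=1.13533 >1
So |R|<1 on (-2.3636, 0).

z∈(-2.3636,0).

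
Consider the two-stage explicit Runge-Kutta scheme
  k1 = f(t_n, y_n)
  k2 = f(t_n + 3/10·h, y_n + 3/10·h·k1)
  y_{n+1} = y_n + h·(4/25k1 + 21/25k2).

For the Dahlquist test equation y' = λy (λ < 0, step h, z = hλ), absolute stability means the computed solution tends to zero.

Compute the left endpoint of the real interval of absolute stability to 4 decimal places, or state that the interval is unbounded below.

left endpoint -3.9683.

Test eqn y'=λy, z=hλ:
  k1=λy_n ⇒ h·k1=z·y_n;  k2=λ(1+3/10z)y_n ⇒ h·k2=z(1+3/10z)y_n
  y_{n+1}/y_n = 1 + 4/25z + 21/25z(1+3/10z) = 1 + z + 63/250z²
  ⇒ R(z) = 1 + z + 63/250z².

Need |R(x)|<1, x<0.
x=-1.12: |R|=0.1961
R=1: x+63/250x²=0 ⇒ x=−250/63=-3.9683; min R=1−1/(4·63/250)=0.0079>−1
Confirm numerically:
  x=-3.521: |R|=0.60316 <1
  x=-3.276: |R|=0.42851 <1
  x=-2.944: |R|=0.24012 <1
  x=-2.805: |R|=0.17774 <1
  x=-4.527: |R|=1.63742 >1
  x=-4.045: |R|=1.07823 >1
Interval (-3.9683, 0).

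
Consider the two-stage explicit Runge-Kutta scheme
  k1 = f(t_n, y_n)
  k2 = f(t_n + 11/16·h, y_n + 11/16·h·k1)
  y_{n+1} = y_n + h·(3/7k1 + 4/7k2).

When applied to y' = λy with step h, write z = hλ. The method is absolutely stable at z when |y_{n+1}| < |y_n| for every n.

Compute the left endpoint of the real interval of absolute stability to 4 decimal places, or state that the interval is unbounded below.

On y'=λy, z=hλ:
  k1=λy_n ⇒ h·k1=z·y_n;  k2=λ(1+11/16z)y_n ⇒ h·k2=z(1+11/16z)y_n
  y_{n+1}/y_n = 1 + 3/7z + 4/7z(1+11/16z) = 1 + z + 11/28z²
  ⇒ R(z) = 1 + z + 11/28z².

Need |R(x)|<1, x<0.
x=-1.28: |R|=0.3637
R=1: x+11/28x²=0 ⇒ x=−28/11=-2.5455; min R=1−1/(4·11/28)=0.3636>−1
Confirm numerically:
  x=-1.890: |R|=0.51332 <1
  x=-1.754: |R|=0.45463 <1
  x=-1.446: |R|=0.37543 <1
  x=-2.859: |R|=1.35217 >1
  x=-2.834: |R|=1.32125 >1
Stable set (-2.5455, 0).

z* = -2.5455.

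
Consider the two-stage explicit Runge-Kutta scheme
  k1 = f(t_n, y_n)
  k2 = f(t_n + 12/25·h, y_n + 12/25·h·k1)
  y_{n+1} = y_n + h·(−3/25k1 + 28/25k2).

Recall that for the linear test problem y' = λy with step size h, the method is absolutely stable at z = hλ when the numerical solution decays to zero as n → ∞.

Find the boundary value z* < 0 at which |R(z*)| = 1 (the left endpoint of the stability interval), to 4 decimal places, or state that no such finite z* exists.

z* = -1.8601.

Test eqn y'=λy, z=hλ:
  k1=λy_n ⇒ h·k1=z·y_n;  k2=λ(1+12/25z)y_n ⇒ h·k2=z(1+12/25z)y_n
  y_{n+1}/y_n = 1 − 3/25z + 28/25z(1+12/25z) = 1 + z + 336/625z²
  ⇒ R(z) = 1 + z + 336/625z².

Need |R(x)|<1, x<0.
x=-1.35: |R|=0.6298
R=1: x+336/625x²=0 ⇒ x=−625/336=-1.8601; min R=1−1/(4·336/625)=0.5350>−1
Confirm numerically:
  x=-1.837: |R|=0.97717 <1
  x=-1.768: |R|=0.91244 <1
  x=-1.378: |R|=0.64284 <1
  x=-1.088: |R|=0.54838 <1
  x=-2.288: |R|=1.52631 >1
  x=-1.968: |R|=1.11414 >1
  x=-1.928: |R|=1.07036 >1
Interval (-1.8601, 0).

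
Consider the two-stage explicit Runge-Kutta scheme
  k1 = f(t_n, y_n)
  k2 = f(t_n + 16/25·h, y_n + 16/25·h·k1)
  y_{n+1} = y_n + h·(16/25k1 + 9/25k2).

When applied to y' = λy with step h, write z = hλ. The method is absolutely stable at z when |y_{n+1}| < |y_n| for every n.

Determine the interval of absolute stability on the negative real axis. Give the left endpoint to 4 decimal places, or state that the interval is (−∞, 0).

Test eqn y'=λy, z=hλ:
  k1=λy_n ⇒ h·k1=z·y_n;  k2=λ(1+16/25z)y_n ⇒ h·k2=z(1+16/25z)y_n
  y_{n+1}/y_n = 1 + 16/25z + 9/25z(1+16/25z) = 1 + z + 144/625z²
  so R(z) = 1 + z + 144/625z².

Find x<0 with |R(x)|<1.
x=-1.43: |R|=0.0411
R=1: x+144/625x²=0 ⇒ x=−625/144=-4.3403; min R=1−1/(4·144/625)=-0.0851>−1
Confirm numerically:
  x=-3.403: |R|=0.26513 <1
  x=-3.021: |R|=0.08173 <1
  x=-2.599: |R|=0.04269 <1
  x=-2.206: |R|=0.08477 <1
  x=-4.777: |R|=1.48067 >1
  x=-4.686: |R|=1.37326 >1
  x=-4.377: |R|=1.03703 >1
Stable set (-4.3403, 0).

z∈(-4.3403,0).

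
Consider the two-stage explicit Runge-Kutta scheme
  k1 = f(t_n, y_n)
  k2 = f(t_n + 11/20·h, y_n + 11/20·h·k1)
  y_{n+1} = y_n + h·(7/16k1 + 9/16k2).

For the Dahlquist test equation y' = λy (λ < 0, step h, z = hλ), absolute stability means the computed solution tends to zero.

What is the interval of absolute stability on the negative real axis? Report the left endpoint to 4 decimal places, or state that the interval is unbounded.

Set f=λy, z=hλ:
  k1=λy_n ⇒ h·k1=z·y_n;  k2=λ(1+11/20z)y_n ⇒ h·k2=z(1+11/20z)y_n
  y_{n+1}/y_n = 1 + 7/16z + 9/16z(1+11/20z) = 1 + z + 99/320z²
  Hence R(z) = 1 + z + 99/320z².

Solve |R(x)|<1 on ℝ⁻.
x=-0.67: |R|=0.4689
R=1: x+99/320x²=0 ⇒ x=−320/99=-3.2323; min R=1−1/(4·99/320)=0.1919>−1
Confirm numerically:
  x=-2.456: |R|=0.41013 <1
  x=-2.071: |R|=0.25592 <1
  x=-1.380: |R|=0.20917 <1
  x=-3.815: |R|=1.68771 >1
  x=-3.599: |R|=1.40827 >1
Stable set (-3.2323, 0).

(-3.2323, 0).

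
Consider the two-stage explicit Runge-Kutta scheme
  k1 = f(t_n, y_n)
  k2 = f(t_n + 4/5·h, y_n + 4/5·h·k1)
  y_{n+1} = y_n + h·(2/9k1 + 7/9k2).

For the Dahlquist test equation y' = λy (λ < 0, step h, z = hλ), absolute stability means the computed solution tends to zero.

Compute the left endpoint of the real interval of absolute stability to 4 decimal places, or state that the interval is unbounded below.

left endpoint -1.6071.

On y'=λy, z=hλ:
  k1=λy_n ⇒ h·k1=z·y_n;  k2=λ(1+4/5z)y_n ⇒ h·k2=z(1+4/5z)y_n
  y_{n+1}/y_n = 1 + 2/9z + 7/9z(1+4/5z) = 1 + z + 28/45z²
  Hence R(z) = 1 + z + 28/45z².

Need |R(x)|<1, x<0.
x=-0.55: |R|=0.6382
R=1: x+28/45x²=0 ⇒ x=−45/28=-1.6071; min R=1−1/(4·28/45)=0.5982>−1
Confirm numerically:
  x=-1.474: |R|=0.87789 <1
  x=-1.312: |R|=0.75906 <1
  x=-0.802: |R|=0.59822 <1
  x=-1.863: |R|=1.29659 >1
  x=-1.725: |R|=1.12650 >1
Stable set (-1.6071, 0).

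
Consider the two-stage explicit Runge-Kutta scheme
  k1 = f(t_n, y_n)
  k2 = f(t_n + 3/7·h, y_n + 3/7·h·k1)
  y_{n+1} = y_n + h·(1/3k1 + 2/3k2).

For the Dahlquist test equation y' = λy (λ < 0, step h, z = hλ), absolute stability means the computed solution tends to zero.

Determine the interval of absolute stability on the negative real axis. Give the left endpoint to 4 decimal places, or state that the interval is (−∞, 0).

Set f=λy, z=hλ:
  k1=λy_n ⇒ h·k1=z·y_n;  k2=λ(1+3/7z)y_n ⇒ h·k2=z(1+3/7z)y_n
  y_{n+1}/y_n = 1 + 1/3z + 2/3z(1+3/7z) = 1 + z + 2/7z²
  so R(z) = 1 + z + 2/7z².

Solve |R(x)|<1 on ℝ⁻.
x=-0.8: |R|=0.3829
R=1: x+2/7x²=0 ⇒ x=−7/2=-3.5000; min R=1−1/(4·2/7)=0.1250>−1
Confirm numerically:
  x=-3.358: |R|=0.86376 <1
  x=-2.318: |R|=0.21718 <1
  x=-1.756: |R|=0.12501 <1
  x=-3.948: |R|=1.50534 >1
  x=-3.862: |R|=1.39944 >1
  x=-3.538: |R|=1.03841 >1
So |R|<1 on (-3.5000, 0).

(-3.5000, 0).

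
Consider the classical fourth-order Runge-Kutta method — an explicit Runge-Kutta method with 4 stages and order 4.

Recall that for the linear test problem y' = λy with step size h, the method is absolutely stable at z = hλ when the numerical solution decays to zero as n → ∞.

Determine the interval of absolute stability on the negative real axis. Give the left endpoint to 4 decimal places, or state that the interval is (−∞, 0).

Set f=λy, z=hλ:
  order 4, 4-stage ⇒ R(z)=1+z+z^2/2+z^3/6+z^4/24
  (e.g. R(-1.03)=0.36523, |R|=0.36523)

Boundary: |R(x)|=1, x<0.
x=-1.03: |R|=0.3652
|R(-3.06)|=1.4996 |R(-2.53)|=0.6786 |R(-1.43)|=0.2793
Bisect:
  x_lo=-3.5505 |R|=2.9143  x_hi=-0.2882 |R|=0.7497
  mid=-1.91933 |R|=0.30961 →hi
  mid=-2.73492 |R|=0.92667 →hi
  mid=-3.14271 |R|=1.68687 →lo
  mid=-2.93882 |R|=1.25723 →lo
  mid=-2.83687 |R|=1.08058 →lo
  mid=-2.78589 |R|=1.00090 →lo
  mid=-2.76041 |R|=0.96312 →hi
  mid=-2.77315 |R|=0.98185 →hi
  mid=-2.77952 |R|=0.99133 →hi
  mid=-2.78271 |R|=0.99611 →hi
  ...
  [-2.78530,-2.78510] ⇒ x*=-2.7853
Interval (-2.7853, 0).

z∈(-2.7853,0).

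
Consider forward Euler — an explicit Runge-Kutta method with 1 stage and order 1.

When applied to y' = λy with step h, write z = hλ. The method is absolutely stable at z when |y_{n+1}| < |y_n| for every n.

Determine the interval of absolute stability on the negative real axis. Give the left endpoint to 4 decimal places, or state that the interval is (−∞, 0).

Set f=λy, z=hλ:
  order 1, 1-stage ⇒ R(z)=1+z
  (e.g. R(-1.68)=-0.68000, |R|=0.68000)

Need |R(x)|<1, x<0.
x=-1.68: |R|=0.6800
|R(-2.14)|=1.1400 |R(-1.14)|=0.1400 |R(-1.04)|=0.0400
Bisect:
  x_lo=-2.3047 |R|=1.3047  x_hi=-0.1802 |R|=0.8198
  mid=-1.24246 |R|=0.24246 →hi
  mid=-1.77361 |R|=0.77361 →hi
  mid=-2.03918 |R|=1.03918 →lo
  mid=-1.90639 |R|=0.90639 →hi
  mid=-1.97278 |R|=0.97278 →hi
  mid=-2.00598 |R|=1.00598 →lo
  mid=-1.98938 |R|=0.98938 →hi
  mid=-1.99768 |R|=0.99768 →hi
  ...
  [-2.00002,-1.99989] ⇒ x*=-2.0000
Interval (-2.0000, 0).

z∈(-2.0000,0).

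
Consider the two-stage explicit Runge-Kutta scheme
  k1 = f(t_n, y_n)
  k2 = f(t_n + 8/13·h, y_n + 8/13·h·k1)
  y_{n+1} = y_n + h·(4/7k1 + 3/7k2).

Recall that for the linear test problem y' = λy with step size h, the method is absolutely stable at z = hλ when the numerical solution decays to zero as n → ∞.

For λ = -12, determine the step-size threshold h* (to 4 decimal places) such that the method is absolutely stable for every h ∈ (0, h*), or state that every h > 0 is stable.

(-3.7917,0); λ=-12 ⇒ h* = (91/24)/12 = 0.3160.

With y'=λy (z=hλ):
  k1=λy_n ⇒ h·k1=z·y_n;  k2=λ(1+8/13z)y_n ⇒ h·k2=z(1+8/13z)y_n
  y_{n+1}/y_n = 1 + 4/7z + 3/7z(1+8/13z) = 1 + z + 24/91z²
  ⇒ R(z) = 1 + z + 24/91z².

Need |R(x)|<1, x<0.
x=-0.73: |R|=0.4105
R=1: x+24/91x²=0 ⇒ x=−91/24=-3.7917; min R=1−1/(4·24/91)=0.0521>−1
Confirm numerically:
  x=-3.348: |R|=0.60825 <1
  x=-3.092: |R|=0.42944 <1
  x=-2.736: |R|=0.23825 <1
  x=-2.068: |R|=0.05990 <1
  x=-4.240: |R|=1.50135 >1
  x=-3.846: |R|=1.05511 >1
So |R|<1 on (-3.7917, 0).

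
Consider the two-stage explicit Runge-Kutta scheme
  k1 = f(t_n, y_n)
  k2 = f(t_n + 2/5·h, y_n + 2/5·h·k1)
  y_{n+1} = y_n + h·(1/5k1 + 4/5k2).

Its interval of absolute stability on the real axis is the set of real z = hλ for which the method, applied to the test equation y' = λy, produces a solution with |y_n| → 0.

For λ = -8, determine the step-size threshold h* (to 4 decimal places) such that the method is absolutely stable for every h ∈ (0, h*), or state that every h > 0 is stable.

(-3.1250,0); λ=-8 ⇒ h* = (25/8)/8 = 0.3906.

Set f=λy, z=hλ:
  k1=λy_n ⇒ h·k1=z·y_n;  k2=λ(1+2/5z)y_n ⇒ h·k2=z(1+2/5z)y_n
  y_{n+1}/y_n = 1 + 1/5z + 4/5z(1+2/5z) = 1 + z + 8/25z²
  so R(z) = 1 + z + 8/25z².

Need |R(x)|<1, x<0.
x=-0.77: |R|=0.4197
R=1: x+8/25x²=0 ⇒ x=−25/8=-3.1250; min R=1−1/(4·8/25)=0.2188>−1
Confirm numerically:
  x=-2.693: |R|=0.62772 <1
  x=-2.614: |R|=0.57256 <1
  x=-1.764: |R|=0.23174 <1
  x=-3.693: |R|=1.67124 >1
  x=-3.253: |R|=1.13324 >1
  x=-3.242: |R|=1.12138 >1
Interval (-3.1250, 0).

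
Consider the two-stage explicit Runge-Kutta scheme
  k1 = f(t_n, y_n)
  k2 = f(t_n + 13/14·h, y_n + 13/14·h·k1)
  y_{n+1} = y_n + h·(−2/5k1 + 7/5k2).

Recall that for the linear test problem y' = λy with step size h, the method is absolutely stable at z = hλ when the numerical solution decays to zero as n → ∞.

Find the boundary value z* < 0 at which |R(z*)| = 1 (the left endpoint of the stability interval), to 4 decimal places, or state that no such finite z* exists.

z* = -0.7692.

With y'=λy (z=hλ):
  k1=λy_n ⇒ h·k1=z·y_n;  k2=λ(1+13/14z)y_n ⇒ h·k2=z(1+13/14z)y_n
  y_{n+1}/y_n = 1 − 2/5z + 7/5z(1+13/14z) = 1 + z + 13/10z²
  so R(z) = 1 + z + 13/10z².

Need |R(x)|<1, x<0.
x=-1.31: |R|=1.9209
R=1: x+13/10x²=0 ⇒ x=−10/13=-0.7692; min R=1−1/(4·13/10)=0.8077>−1
Confirm numerically:
  x=-0.533: |R|=0.83632 <1
  x=-0.486: |R|=0.82105 <1
  x=-0.367: |R|=0.80810 <1
  x=-1.219: |R|=1.71275 >1
  x=-0.949: |R|=1.22178 >1
Stable set (-0.7692, 0).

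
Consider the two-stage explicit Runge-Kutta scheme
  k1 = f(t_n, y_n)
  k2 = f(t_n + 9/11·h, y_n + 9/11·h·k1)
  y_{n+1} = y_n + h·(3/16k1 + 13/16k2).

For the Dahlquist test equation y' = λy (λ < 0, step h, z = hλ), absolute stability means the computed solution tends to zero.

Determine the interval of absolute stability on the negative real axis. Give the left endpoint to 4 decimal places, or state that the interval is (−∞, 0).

z∈(-1.5043,0).

On y'=λy, z=hλ:
  k1=λy_n ⇒ h·k1=z·y_n;  k2=λ(1+9/11z)y_n ⇒ h·k2=z(1+9/11z)y_n
  y_{n+1}/y_n = 1 + 3/16z + 13/16z(1+9/11z) = 1 + z + 117/176z²
  R(z) = 1 + z + 117/176z².

Need |R(x)|<1, x<0.
x=-0.55: |R|=0.6511
R=1: x+117/176x²=0 ⇒ x=−176/117=-1.5043; min R=1−1/(4·117/176)=0.6239>−1
Confirm numerically:
  x=-1.437: |R|=0.93574 <1
  x=-1.361: |R|=0.87037 <1
  x=-1.066: |R|=0.68942 <1
  x=-0.629: |R|=0.63401 <1
  x=-2.071: |R|=1.78024 >1
  x=-2.017: |R|=1.68749 >1
Interval (-1.5043, 0).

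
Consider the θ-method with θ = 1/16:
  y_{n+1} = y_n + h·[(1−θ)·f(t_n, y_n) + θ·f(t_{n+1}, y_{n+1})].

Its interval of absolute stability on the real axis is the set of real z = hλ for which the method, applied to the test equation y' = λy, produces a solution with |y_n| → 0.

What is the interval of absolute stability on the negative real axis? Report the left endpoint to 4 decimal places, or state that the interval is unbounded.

(-2.2857, 0).

On y'=λy, z=hλ:
  y_{n+1} = y_n + z·[15/16·y_n + 1/16·y_{n+1}] ⇒ (1 − 1/16z)y_{n+1} = (1 + 15/16z)y_n
  R(z) = (1 + 15/16z)/(1 − 1/16z).

Boundary: |R(x)|=1, x<0.
x=-1.76: |R|=0.5856
R=−1: 1+15/16x = −1+1/16x ⇒ -7/8x=2 ⇒ x=2/(-7/8)=-2.2857
Confirm numerically:
  x=-2.195: |R|=0.93020 <1
  x=-2.128: |R|=0.87820 <1
  x=-1.844: |R|=0.65344 <1
  x=-1.209: |R|=0.12406 <1
  x=-2.461: |R|=1.13293 >1
  x=-2.399: |R|=1.08620 >1
  x=-2.309: |R|=1.01781 >1
Stable set (-2.2857, 0).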